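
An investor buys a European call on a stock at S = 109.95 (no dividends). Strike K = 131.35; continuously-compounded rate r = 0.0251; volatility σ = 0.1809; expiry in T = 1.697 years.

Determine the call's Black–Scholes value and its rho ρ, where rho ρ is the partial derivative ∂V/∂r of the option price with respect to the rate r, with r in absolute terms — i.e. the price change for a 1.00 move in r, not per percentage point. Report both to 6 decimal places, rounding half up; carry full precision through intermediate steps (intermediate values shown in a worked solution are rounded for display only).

σ√T = 0.1809·√1.697 = 0.235657
d₁ = (ln(S/K) + (r+σ²/2)T) / (σ√T) = (ln(109.95/131.35) + (0.0251+0.1809²/2)·1.697) / 0.235657 = (-0.177840 + 0.070362) / 0.235657 = -0.456079
d₂ = d₁ − σ√T = -0.456079 − 0.235657 = -0.691736
e^{−rT} = e^{−0.0251·1.697} = 0.958300
N(d₁) = 0.324166,  N(d₂) = 0.244552
Call price V = S·N(d₁) − K·e^{−rT}·N(d₂) = 35.642099 − 30.782359 = 4.859740
ρ = K·T·e^{−rT}·N(d₂) = 52.237664

price = 4.859740
ρ = 52.237664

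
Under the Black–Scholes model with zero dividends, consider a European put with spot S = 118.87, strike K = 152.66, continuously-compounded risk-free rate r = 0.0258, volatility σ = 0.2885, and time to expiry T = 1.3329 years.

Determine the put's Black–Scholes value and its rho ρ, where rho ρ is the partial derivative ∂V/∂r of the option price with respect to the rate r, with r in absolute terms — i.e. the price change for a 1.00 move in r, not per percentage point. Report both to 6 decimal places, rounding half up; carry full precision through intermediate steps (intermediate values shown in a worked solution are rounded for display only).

price = 35.453745
ρ = -155.767262

σ√T = 0.2885·√1.3329 = 0.333077
d₁ = (ln(S/K) + (r+σ²/2)T) / (σ√T) = (ln(118.87/152.66) + (0.0258+0.2885²/2)·1.3329) / 0.333077 = (-0.250183 + 0.089859) / 0.333077 = -0.481342
d₂ = d₁ − σ√T = -0.481342 − 0.333077 = -0.814419
e^{−rT} = e^{−0.0258·1.3329} = 0.966196
N(−d₁) = 0.684863,  N(−d₂) = 0.792297
Put price V = K·e^{−rT}·N(−d₂) − S·N(−d₁) = 116.863427 − 81.409682 = 35.453745
ρ = −K·T·e^{−rT}·N(−d₂) = -155.767262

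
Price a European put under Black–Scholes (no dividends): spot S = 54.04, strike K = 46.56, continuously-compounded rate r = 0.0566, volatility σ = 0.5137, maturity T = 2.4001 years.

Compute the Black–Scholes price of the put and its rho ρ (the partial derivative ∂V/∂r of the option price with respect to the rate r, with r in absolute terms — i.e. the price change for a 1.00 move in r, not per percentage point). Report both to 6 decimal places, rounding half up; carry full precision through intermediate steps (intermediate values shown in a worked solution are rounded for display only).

σ√T = 0.5137·√2.4001 = 0.795837
d₁ = (ln(S/K) + (r+σ²/2)T) / (σ√T) = (ln(54.04/46.56) + (0.0566+0.5137²/2)·2.4001) / 0.795837 = (0.148983 + 0.452524) / 0.795837 = 0.755816
d₂ = d₁ − σ√T = 0.755816 − 0.795837 = -0.040021
e^{−rT} = e^{−0.0566·2.4001} = 0.872977
N(−d₁) = 0.224880,  N(−d₂) = 0.515962
Put price V = K·e^{−rT}·N(−d₂) − S·N(−d₁) = 20.971691 − 12.152496 = 8.819195
ρ = −K·T·e^{−rT}·N(−d₂) = -50.334155

price = 8.819195
ρ = -50.334155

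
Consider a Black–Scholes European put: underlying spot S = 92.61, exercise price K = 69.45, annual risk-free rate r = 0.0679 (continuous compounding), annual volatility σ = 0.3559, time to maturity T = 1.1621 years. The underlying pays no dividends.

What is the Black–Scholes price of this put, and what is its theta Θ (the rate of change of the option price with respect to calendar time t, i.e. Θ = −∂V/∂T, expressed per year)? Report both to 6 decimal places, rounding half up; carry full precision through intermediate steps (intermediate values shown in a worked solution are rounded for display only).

σ√T = 0.3559·√1.1621 = 0.383663
d₁ = (ln(S/K) + (r+σ²/2)T) / (σ√T) = (ln(92.61/69.45) + (0.0679+0.3559²/2)·1.1621) / 0.383663 = (0.287790 + 0.152505) / 0.383663 = 1.147610
d₂ = d₁ − σ√T = 1.147610 − 0.383663 = 0.763947
e^{−rT} = e^{−0.0679·1.1621} = 0.924126
N(−d₁) = 0.125565,  N(−d₂) = 0.222449
Put price V = K·e^{−rT}·N(−d₂) − S·N(−d₁) = 14.276930 − 11.628560 = 2.648370
φ(d₁) = (1/√(2π))·e^{−d₁²/2} = 0.206503
Θ = −S·φ(d₁)·σ/(2√T) + r·K·e^{−rT}·N(−d₂) = −3.156890 + 0.969404 = -2.187487

price = 2.648370
Θ = -2.187487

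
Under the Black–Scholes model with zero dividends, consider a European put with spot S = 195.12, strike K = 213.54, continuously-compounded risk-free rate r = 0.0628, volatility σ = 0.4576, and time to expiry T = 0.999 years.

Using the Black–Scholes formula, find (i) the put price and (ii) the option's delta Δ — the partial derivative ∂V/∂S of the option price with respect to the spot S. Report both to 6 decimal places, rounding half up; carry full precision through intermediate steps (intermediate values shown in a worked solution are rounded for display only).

σ√T = 0.4576·√0.999 = 0.457371
d₁ = (ln(S/K) + (r+σ²/2)T) / (σ√T) = (ln(195.12/213.54) + (0.0628+0.4576²/2)·0.999) / 0.457371 = (-0.090209 + 0.167331) / 0.457371 = 0.168620
d₂ = d₁ − σ√T = 0.168620 − 0.457371 = -0.288751
e^{−rT} = e^{−0.0628·0.999} = 0.939190
N(−d₁) = 0.433048,  N(−d₂) = 0.613614
Put price V = K·e^{−rT}·N(−d₂) − S·N(−d₁) = 123.063175 − 84.496274 = 38.566901
Δ = −N(−d₁) = -0.433048

price = 38.566901
Δ = -0.433048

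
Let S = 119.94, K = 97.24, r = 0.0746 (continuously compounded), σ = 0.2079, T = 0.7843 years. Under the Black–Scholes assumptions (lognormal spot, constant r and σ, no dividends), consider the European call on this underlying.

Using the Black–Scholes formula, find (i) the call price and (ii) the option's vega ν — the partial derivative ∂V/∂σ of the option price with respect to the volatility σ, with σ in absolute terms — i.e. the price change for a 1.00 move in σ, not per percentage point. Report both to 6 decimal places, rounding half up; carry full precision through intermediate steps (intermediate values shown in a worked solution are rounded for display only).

price = 28.847583
ν = 12.759619

σ√T = 0.2079·√0.7843 = 0.184118
d₁ = (ln(S/K) + (r+σ²/2)T) / (σ√T) = (ln(119.94/97.24) + (0.0746+0.2079²/2)·0.7843) / 0.184118 = (0.209809 + 0.075458) / 0.184118 = 1.549378
d₂ = d₁ − σ√T = 1.549378 − 0.184118 = 1.365260
e^{−rT} = e^{−0.0746·0.7843} = 0.943170
N(d₁) = 0.939355,  N(d₂) = 0.913914
Call price V = S·N(d₁) − K·e^{−rT}·N(d₂) = 112.666183 − 83.818600 = 28.847583
φ(d₁) = (1/√(2π))·e^{−d₁²/2} = 0.120125
ν = S·φ(d₁)·√T = 12.759619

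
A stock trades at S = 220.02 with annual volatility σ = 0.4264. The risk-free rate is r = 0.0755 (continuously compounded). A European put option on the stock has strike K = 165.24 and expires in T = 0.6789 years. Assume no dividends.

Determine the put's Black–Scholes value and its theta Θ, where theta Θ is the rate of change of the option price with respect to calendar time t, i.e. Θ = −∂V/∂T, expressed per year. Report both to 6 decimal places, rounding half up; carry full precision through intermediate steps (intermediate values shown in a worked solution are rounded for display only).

price = 5.801672
Θ = -9.344153

σ√T = 0.4264·√0.6789 = 0.351334
d₁ = (ln(S/K) + (r+σ²/2)T) / (σ√T) = (ln(220.02/165.24) + (0.0755+0.4264²/2)·0.6789) / 0.351334 = (0.286319 + 0.112975) / 0.351334 = 1.136509
d₂ = d₁ − σ√T = 1.136509 − 0.351334 = 0.785175
e^{−rT} = e^{−0.0755·0.6789} = 0.950035
N(−d₁) = 0.127872,  N(−d₂) = 0.216175
Put price V = K·e^{−rT}·N(−d₂) − S·N(−d₁) = 33.936022 − 28.134350 = 5.801672
φ(d₁) = (1/√(2π))·e^{−d₁²/2} = 0.209137
Θ = −S·φ(d₁)·σ/(2√T) + r·K·e^{−rT}·N(−d₂) = −11.906323 + 2.562170 = -9.344153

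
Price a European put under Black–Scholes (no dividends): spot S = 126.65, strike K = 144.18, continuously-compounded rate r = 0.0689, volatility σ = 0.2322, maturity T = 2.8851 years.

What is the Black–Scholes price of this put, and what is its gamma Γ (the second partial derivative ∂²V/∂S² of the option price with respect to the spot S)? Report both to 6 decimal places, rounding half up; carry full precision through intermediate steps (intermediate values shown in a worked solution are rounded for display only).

price = 15.196513
Γ = 0.007451

σ√T = 0.2322·√2.8851 = 0.394405
d₁ = (ln(S/K) + (r+σ²/2)T) / (σ√T) = (ln(126.65/144.18) + (0.0689+0.2322²/2)·2.8851) / 0.394405 = (-0.129635 + 0.276561) / 0.394405 = 0.372525
d₂ = d₁ − σ√T = 0.372525 − 0.394405 = -0.021880
e^{−rT} = e^{−0.0689·2.8851} = 0.819727
N(−d₁) = 0.354751,  N(−d₂) = 0.508728
Put price V = K·e^{−rT}·N(−d₂) − S·N(−d₁) = 60.125706 − 44.929193 = 15.196513
φ(d₁) = (1/√(2π))·e^{−d₁²/2} = 0.372199
Γ = φ(d₁) / (S·σ·√T) = 0.007451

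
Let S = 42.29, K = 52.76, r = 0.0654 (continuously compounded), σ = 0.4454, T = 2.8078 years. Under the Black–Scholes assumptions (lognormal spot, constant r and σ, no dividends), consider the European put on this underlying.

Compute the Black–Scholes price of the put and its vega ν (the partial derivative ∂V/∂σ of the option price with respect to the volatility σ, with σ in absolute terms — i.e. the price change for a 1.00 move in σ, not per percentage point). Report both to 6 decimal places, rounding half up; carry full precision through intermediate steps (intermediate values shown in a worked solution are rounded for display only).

σ√T = 0.4454·√2.8078 = 0.746334
d₁ = (ln(S/K) + (r+σ²/2)T) / (σ√T) = (ln(42.29/52.76) + (0.0654+0.4454²/2)·2.8078) / 0.746334 = (-0.221203 + 0.462137) / 0.746334 = 0.322824
d₂ = d₁ − σ√T = 0.322824 − 0.746334 = -0.423510
e^{−rT} = e^{−0.0654·2.8078} = 0.832244
N(−d₁) = 0.373414,  N(−d₂) = 0.664038
Put price V = K·e^{−rT}·N(−d₂) − S·N(−d₁) = 29.157374 − 15.791685 = 13.365688
φ(d₁) = (1/√(2π))·e^{−d₁²/2} = 0.378687
ν = S·φ(d₁)·√T = 26.834946

price = 13.365688
ν = 26.834946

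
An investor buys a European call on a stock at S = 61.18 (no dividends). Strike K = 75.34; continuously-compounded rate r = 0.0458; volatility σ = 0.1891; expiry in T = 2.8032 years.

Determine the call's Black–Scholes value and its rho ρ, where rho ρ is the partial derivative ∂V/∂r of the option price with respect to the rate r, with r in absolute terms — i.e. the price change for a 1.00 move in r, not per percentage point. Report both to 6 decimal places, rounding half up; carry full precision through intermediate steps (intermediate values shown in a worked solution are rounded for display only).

σ√T = 0.1891·√2.8032 = 0.316606
d₁ = (ln(S/K) + (r+σ²/2)T) / (σ√T) = (ln(61.18/75.34) + (0.0458+0.1891²/2)·2.8032) / 0.316606 = (-0.208191 + 0.178506) / 0.316606 = -0.093759
d₂ = d₁ − σ√T = -0.093759 − 0.316606 = -0.410365
e^{−rT} = e^{−0.0458·2.8032} = 0.879513
N(d₁) = 0.462650,  N(d₂) = 0.340769
Call price V = S·N(d₁) − K·e^{−rT}·N(d₂) = 28.304935 − 22.580225 = 5.724711
ρ = K·T·e^{−rT}·N(d₂) = 63.296886

price = 5.724711
ρ = 63.296886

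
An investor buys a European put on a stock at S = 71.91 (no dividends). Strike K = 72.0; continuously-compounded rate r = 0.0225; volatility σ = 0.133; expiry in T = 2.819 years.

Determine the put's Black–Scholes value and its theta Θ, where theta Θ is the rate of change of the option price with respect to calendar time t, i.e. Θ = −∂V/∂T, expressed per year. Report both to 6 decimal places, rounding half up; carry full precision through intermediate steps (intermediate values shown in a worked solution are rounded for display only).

σ√T = 0.133·√2.819 = 0.223305
d₁ = (ln(S/K) + (r+σ²/2)T) / (σ√T) = (ln(71.91/72.0) + (0.0225+0.133²/2)·2.819) / 0.223305 = (-0.001251 + 0.088360) / 0.223305 = 0.390091
d₂ = d₁ − σ√T = 0.390091 − 0.223305 = 0.166785
e^{−rT} = e^{−0.0225·2.819} = 0.938542
N(−d₁) = 0.348235,  N(−d₂) = 0.433769
Put price V = K·e^{−rT}·N(−d₂) − S·N(−d₁) = 29.311987 − 25.041559 = 4.270428
φ(d₁) = (1/√(2π))·e^{−d₁²/2} = 0.369715
Θ = −S·φ(d₁)·σ/(2√T) + r·K·e^{−rT}·N(−d₂) = −1.053004 + 0.659520 = -0.393484

price = 4.270428
Θ = -0.393484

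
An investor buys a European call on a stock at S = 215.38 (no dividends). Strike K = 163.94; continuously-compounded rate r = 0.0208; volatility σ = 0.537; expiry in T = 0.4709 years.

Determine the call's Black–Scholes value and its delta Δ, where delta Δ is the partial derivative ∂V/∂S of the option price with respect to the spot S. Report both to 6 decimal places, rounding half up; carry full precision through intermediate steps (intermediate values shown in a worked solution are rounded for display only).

σ√T = 0.537·√0.4709 = 0.368501
d₁ = (ln(S/K) + (r+σ²/2)T) / (σ√T) = (ln(215.38/163.94) + (0.0208+0.537²/2)·0.4709) / 0.368501 = (0.272903 + 0.077691) / 0.368501 = 0.951408
d₂ = d₁ − σ√T = 0.951408 − 0.368501 = 0.582907
e^{−rT} = e^{−0.0208·0.4709} = 0.990253
N(d₁) = 0.829301,  N(d₂) = 0.720022
Call price V = S·N(d₁) − K·e^{−rT}·N(d₂) = 178.614900 − 116.889863 = 61.725038
Δ = N(d₁) = 0.829301

price = 61.725038
Δ = 0.829301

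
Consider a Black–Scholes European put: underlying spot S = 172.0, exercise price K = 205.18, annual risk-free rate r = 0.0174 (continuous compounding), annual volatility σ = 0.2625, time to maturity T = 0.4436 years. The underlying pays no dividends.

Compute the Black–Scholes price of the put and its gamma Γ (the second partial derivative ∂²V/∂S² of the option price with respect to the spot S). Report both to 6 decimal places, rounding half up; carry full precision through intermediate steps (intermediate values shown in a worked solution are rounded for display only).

price = 34.509124
Γ = 0.009028

σ√T = 0.2625·√0.4436 = 0.174834
d₁ = (ln(S/K) + (r+σ²/2)T) / (σ√T) = (ln(172.0/205.18) + (0.0174+0.2625²/2)·0.4436) / 0.174834 = (-0.176393 + 0.023002) / 0.174834 = -0.877355
d₂ = d₁ − σ√T = -0.877355 − 0.174834 = -1.052188
e^{−rT} = e^{−0.0174·0.4436} = 0.992311
N(−d₁) = 0.809853,  N(−d₂) = 0.853643
Put price V = K·e^{−rT}·N(−d₂) − S·N(−d₁) = 173.803833 − 139.294709 = 34.509124
φ(d₁) = (1/√(2π))·e^{−d₁²/2} = 0.271494
Γ = φ(d₁) / (S·σ·√T) = 0.009028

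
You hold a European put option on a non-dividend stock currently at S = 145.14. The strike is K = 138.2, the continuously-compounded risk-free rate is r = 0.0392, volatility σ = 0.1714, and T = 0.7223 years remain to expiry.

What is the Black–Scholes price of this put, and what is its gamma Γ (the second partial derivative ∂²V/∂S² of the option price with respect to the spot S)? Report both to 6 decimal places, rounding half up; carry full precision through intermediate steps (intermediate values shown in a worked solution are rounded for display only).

price = 3.828593
Γ = 0.015727

σ√T = 0.1714·√0.7223 = 0.145670
d₁ = (ln(S/K) + (r+σ²/2)T) / (σ√T) = (ln(145.14/138.2) + (0.0392+0.1714²/2)·0.7223) / 0.145670 = (0.048997 + 0.038924) / 0.145670 = 0.603563
d₂ = d₁ − σ√T = 0.603563 − 0.145670 = 0.457893
e^{−rT} = e^{−0.0392·0.7223} = 0.972083
N(−d₁) = 0.273067,  N(−d₂) = 0.323515
Put price V = K·e^{−rT}·N(−d₂) − S·N(−d₁) = 43.461563 − 39.632970 = 3.828593
φ(d₁) = (1/√(2π))·e^{−d₁²/2} = 0.332511
Γ = φ(d₁) / (S·σ·√T) = 0.015727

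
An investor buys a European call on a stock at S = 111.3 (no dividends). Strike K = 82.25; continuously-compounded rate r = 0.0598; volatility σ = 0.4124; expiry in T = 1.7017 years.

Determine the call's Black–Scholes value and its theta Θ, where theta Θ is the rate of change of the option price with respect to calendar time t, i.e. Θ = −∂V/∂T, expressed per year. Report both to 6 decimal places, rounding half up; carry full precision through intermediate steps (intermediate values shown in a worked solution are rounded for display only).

price = 43.277039
Θ = -7.214569

σ√T = 0.4124·√1.7017 = 0.537973
d₁ = (ln(S/K) + (r+σ²/2)T) / (σ√T) = (ln(111.3/82.25) + (0.0598+0.4124²/2)·1.7017) / 0.537973 = (0.302466 + 0.246469) / 0.537973 = 1.020377
d₂ = d₁ − σ√T = 1.020377 − 0.537973 = 0.482404
e^{−rT} = e^{−0.0598·1.7017} = 0.903245
N(d₁) = 0.846225,  N(d₂) = 0.685241
Call price V = S·N(d₁) − K·e^{−rT}·N(d₂) = 94.184855 − 50.907816 = 43.277039
φ(d₁) = (1/√(2π))·e^{−d₁²/2} = 0.237041
Θ = −S·φ(d₁)·σ/(2√T) − r·K·e^{−rT}·N(d₂) = −4.170282 − 3.044287 = -7.214569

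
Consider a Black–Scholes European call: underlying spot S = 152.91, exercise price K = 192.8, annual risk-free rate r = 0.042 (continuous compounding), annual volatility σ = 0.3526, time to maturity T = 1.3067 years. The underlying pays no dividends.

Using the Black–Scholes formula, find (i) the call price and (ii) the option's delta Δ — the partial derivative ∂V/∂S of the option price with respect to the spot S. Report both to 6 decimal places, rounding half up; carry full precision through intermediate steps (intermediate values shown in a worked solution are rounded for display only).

σ√T = 0.3526·√1.3067 = 0.403061
d₁ = (ln(S/K) + (r+σ²/2)T) / (σ√T) = (ln(152.91/192.8) + (0.042+0.3526²/2)·1.3067) / 0.403061 = (-0.231804 + 0.136110) / 0.403061 = -0.237417
d₂ = d₁ − σ√T = -0.237417 − 0.403061 = -0.640478
e^{−rT} = e^{−0.042·1.3067} = 0.946597
N(d₁) = 0.406166,  N(d₂) = 0.260931
Call price V = S·N(d₁) − K·e^{−rT}·N(d₂) = 62.106919 − 47.620941 = 14.485978
Δ = N(d₁) = 0.406166

price = 14.485978
Δ = 0.406166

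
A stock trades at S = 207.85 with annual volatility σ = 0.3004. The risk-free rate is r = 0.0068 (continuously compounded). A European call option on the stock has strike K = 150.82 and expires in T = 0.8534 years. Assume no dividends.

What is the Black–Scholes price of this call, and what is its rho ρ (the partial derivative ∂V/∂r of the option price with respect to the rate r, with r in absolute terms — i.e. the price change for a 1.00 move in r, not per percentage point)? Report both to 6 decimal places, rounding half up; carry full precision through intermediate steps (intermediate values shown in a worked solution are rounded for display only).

price = 60.766924
ρ = 108.814131

σ√T = 0.3004·√0.8534 = 0.277508
d₁ = (ln(S/K) + (r+σ²/2)T) / (σ√T) = (ln(207.85/150.82) + (0.0068+0.3004²/2)·0.8534) / 0.277508 = (0.320730 + 0.044309) / 0.277508 = 1.315413
d₂ = d₁ − σ√T = 1.315413 − 0.277508 = 1.037904
e^{−rT} = e^{−0.0068·0.8534} = 0.994214
N(d₁) = 0.905814,  N(d₂) = 0.850343
Call price V = S·N(d₁) − K·e^{−rT}·N(d₂) = 188.273521 − 127.506598 = 60.766924
ρ = K·T·e^{−rT}·N(d₂) = 108.814131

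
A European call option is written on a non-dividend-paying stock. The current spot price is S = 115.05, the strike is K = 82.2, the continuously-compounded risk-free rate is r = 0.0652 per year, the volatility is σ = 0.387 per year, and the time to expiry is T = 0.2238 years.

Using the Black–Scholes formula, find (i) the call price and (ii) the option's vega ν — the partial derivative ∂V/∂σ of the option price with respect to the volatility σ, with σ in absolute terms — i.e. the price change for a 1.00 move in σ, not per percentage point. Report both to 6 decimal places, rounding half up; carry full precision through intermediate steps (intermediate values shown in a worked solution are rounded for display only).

σ√T = 0.387·√0.2238 = 0.183080
d₁ = (ln(S/K) + (r+σ²/2)T) / (σ√T) = (ln(115.05/82.2) + (0.0652+0.387²/2)·0.2238) / 0.183080 = (0.336212 + 0.031351) / 0.183080 = 2.007660
d₂ = d₁ − σ√T = 2.007660 − 0.183080 = 1.824580
e^{−rT} = e^{−0.0652·0.2238} = 0.985514
N(d₁) = 0.977660,  N(d₂) = 0.965968
Call price V = S·N(d₁) − K·e^{−rT}·N(d₂) = 112.479814 − 78.252339 = 34.227475
φ(d₁) = (1/√(2π))·e^{−d₁²/2} = 0.053169
ν = S·φ(d₁)·√T = 2.893823

price = 34.227475
ν = 2.893823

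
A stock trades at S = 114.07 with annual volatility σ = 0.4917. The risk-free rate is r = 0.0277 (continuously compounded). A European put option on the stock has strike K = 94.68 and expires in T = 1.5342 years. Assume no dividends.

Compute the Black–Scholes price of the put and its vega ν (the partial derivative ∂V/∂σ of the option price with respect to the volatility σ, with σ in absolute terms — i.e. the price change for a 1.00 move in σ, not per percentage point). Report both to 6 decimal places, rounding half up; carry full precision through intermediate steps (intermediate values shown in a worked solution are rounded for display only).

σ√T = 0.4917·√1.5342 = 0.609034
d₁ = (ln(S/K) + (r+σ²/2)T) / (σ√T) = (ln(114.07/94.68) + (0.0277+0.4917²/2)·1.5342) / 0.609034 = (0.186310 + 0.227958) / 0.609034 = 0.680205
d₂ = d₁ − σ√T = 0.680205 − 0.609034 = 0.071172
e^{−rT} = e^{−0.0277·1.5342} = 0.958393
N(−d₁) = 0.248187,  N(−d₂) = 0.471631
Put price V = K·e^{−rT}·N(−d₂) − S·N(−d₁) = 42.796064 − 28.310722 = 14.485342
φ(d₁) = (1/√(2π))·e^{−d₁²/2} = 0.316549
ν = S·φ(d₁)·√T = 44.725273

price = 14.485342
ν = 44.725273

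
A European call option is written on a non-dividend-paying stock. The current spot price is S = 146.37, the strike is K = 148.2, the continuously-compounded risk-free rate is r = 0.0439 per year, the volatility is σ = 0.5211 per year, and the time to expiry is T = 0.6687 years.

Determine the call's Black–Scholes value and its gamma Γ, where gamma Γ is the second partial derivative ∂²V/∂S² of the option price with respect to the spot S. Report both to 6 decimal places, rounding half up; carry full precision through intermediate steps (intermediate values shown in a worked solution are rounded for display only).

price = 25.736183
Γ = 0.006195

σ√T = 0.5211·√0.6687 = 0.426125
d₁ = (ln(S/K) + (r+σ²/2)T) / (σ√T) = (ln(146.37/148.2) + (0.0439+0.5211²/2)·0.6687) / 0.426125 = (-0.012425 + 0.120147) / 0.426125 = 0.252795
d₂ = d₁ − σ√T = 0.252795 − 0.426125 = -0.173330
e^{−rT} = e^{−0.0439·0.6687} = 0.971071
N(d₁) = 0.599787,  N(d₂) = 0.431196
Call price V = S·N(d₁) − K·e^{−rT}·N(d₂) = 87.790753 − 62.054570 = 25.736183
φ(d₁) = (1/√(2π))·e^{−d₁²/2} = 0.386397
Γ = φ(d₁) / (S·σ·√T) = 0.006195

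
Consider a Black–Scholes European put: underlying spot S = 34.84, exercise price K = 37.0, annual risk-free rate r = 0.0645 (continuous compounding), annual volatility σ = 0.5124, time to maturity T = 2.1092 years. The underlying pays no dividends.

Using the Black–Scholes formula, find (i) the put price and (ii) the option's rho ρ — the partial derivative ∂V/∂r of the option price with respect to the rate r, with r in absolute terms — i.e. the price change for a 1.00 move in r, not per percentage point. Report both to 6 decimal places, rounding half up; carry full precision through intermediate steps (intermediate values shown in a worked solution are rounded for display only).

price = 8.515202
ρ = -41.308293

σ√T = 0.5124·√2.1092 = 0.744163
d₁ = (ln(S/K) + (r+σ²/2)T) / (σ√T) = (ln(34.84/37.0) + (0.0645+0.5124²/2)·2.1092) / 0.744163 = (-0.060152 + 0.412933) / 0.744163 = 0.474064
d₂ = d₁ − σ√T = 0.474064 − 0.744163 = -0.270099
e^{−rT} = e^{−0.0645·2.1092} = 0.872805
N(−d₁) = 0.317727,  N(−d₂) = 0.606458
Put price V = K·e^{−rT}·N(−d₂) − S·N(−d₁) = 19.584816 − 11.069613 = 8.515202
ρ = −K·T·e^{−rT}·N(−d₂) = -41.308293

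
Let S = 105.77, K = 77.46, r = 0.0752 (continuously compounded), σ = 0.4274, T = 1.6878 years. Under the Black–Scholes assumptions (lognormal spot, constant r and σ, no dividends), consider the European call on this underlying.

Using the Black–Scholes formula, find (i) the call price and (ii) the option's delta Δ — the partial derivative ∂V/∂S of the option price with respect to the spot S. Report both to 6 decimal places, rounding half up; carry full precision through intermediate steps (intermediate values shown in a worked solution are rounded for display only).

price = 43.188822
Δ = 0.857064

σ√T = 0.4274·√1.6878 = 0.555258
d₁ = (ln(S/K) + (r+σ²/2)T) / (σ√T) = (ln(105.77/77.46) + (0.0752+0.4274²/2)·1.6878) / 0.555258 = (0.311505 + 0.281078) / 0.555258 = 1.067222
d₂ = d₁ − σ√T = 1.067222 − 0.555258 = 0.511964
e^{−rT} = e^{−0.0752·1.6878} = 0.880802
N(d₁) = 0.857064,  N(d₂) = 0.695662
Call price V = S·N(d₁) − K·e^{−rT}·N(d₂) = 90.651674 − 47.462853 = 43.188822
Δ = N(d₁) = 0.857064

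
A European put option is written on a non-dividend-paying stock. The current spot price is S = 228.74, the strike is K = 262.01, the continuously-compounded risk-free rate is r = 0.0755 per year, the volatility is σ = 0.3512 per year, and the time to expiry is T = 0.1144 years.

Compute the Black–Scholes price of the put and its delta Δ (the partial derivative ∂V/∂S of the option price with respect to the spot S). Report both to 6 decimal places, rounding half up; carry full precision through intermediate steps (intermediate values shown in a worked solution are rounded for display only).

σ√T = 0.3512·√0.1144 = 0.118787
d₁ = (ln(S/K) + (r+σ²/2)T) / (σ√T) = (ln(228.74/262.01) + (0.0755+0.3512²/2)·0.1144) / 0.118787 = (-0.135797 + 0.015692) / 0.118787 = -1.011093
d₂ = d₁ − σ√T = -1.011093 − 0.118787 = -1.129880
e^{−rT} = e^{−0.0755·0.1144} = 0.991400
N(−d₁) = 0.844014,  N(−d₂) = 0.870737
Put price V = K·e^{−rT}·N(−d₂) − S·N(−d₁) = 226.179673 − 193.059787 = 33.119885
Δ = −N(−d₁) = -0.844014

price = 33.119885
Δ = -0.844014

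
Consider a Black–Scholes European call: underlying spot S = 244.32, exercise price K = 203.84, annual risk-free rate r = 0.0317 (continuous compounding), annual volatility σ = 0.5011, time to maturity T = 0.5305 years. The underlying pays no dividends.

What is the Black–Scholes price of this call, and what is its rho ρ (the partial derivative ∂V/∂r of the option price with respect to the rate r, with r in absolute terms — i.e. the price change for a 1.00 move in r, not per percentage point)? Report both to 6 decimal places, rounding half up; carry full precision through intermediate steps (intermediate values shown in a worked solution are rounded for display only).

price = 58.694678
ρ = 68.110952

σ√T = 0.5011·√0.5305 = 0.364978
d₁ = (ln(S/K) + (r+σ²/2)T) / (σ√T) = (ln(244.32/203.84) + (0.0317+0.5011²/2)·0.5305) / 0.364978 = (0.181143 + 0.083421) / 0.364978 = 0.724878
d₂ = d₁ − σ√T = 0.724878 − 0.364978 = 0.359900
e^{−rT} = e^{−0.0317·0.5305} = 0.983324
N(d₁) = 0.765737,  N(d₂) = 0.640539
Call price V = S·N(d₁) − K·e^{−rT}·N(d₂) = 187.084786 − 128.390108 = 58.694678
ρ = K·T·e^{−rT}·N(d₂) = 68.110952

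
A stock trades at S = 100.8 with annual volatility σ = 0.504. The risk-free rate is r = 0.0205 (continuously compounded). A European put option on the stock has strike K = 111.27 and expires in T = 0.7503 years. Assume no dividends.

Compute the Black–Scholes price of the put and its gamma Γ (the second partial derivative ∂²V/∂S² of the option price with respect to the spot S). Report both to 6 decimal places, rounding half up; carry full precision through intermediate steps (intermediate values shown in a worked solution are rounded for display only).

price = 22.886448
Γ = 0.009062

σ√T = 0.504·√0.7503 = 0.436564
d₁ = (ln(S/K) + (r+σ²/2)T) / (σ√T) = (ln(100.8/111.27) + (0.0205+0.504²/2)·0.7503) / 0.436564 = (-0.098821 + 0.110675) / 0.436564 = 0.027153
d₂ = d₁ − σ√T = 0.027153 − 0.436564 = -0.409411
e^{−rT} = e^{−0.0205·0.7503} = 0.984737
N(−d₁) = 0.489169,  N(−d₂) = 0.658881
Put price V = K·e^{−rT}·N(−d₂) − S·N(−d₁) = 72.194677 − 49.308229 = 22.886448
φ(d₁) = (1/√(2π))·e^{−d₁²/2} = 0.398795
Γ = φ(d₁) / (S·σ·√T) = 0.009062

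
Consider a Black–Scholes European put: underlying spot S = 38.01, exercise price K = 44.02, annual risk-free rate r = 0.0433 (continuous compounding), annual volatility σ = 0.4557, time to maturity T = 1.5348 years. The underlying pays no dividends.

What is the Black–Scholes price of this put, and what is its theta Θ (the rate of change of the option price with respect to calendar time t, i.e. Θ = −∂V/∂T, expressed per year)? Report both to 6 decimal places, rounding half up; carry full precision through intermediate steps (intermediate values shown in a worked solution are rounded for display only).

σ√T = 0.4557·√1.5348 = 0.564553
d₁ = (ln(S/K) + (r+σ²/2)T) / (σ√T) = (ln(38.01/44.02) + (0.0433+0.4557²/2)·1.5348) / 0.564553 = (-0.146795 + 0.225817) / 0.564553 = 0.139973
d₂ = d₁ − σ√T = 0.139973 − 0.564553 = -0.424580
e^{−rT} = e^{−0.0433·1.5348} = 0.935703
N(−d₁) = 0.444341,  N(−d₂) = 0.664429
Put price V = K·e^{−rT}·N(−d₂) − S·N(−d₁) = 27.367589 − 16.889388 = 10.478202
φ(d₁) = (1/√(2π))·e^{−d₁²/2} = 0.395053
Θ = −S·φ(d₁)·σ/(2√T) + r·K·e^{−rT}·N(−d₂) = −2.761701 + 1.185017 = -1.576684

price = 10.478202
Θ = -1.576684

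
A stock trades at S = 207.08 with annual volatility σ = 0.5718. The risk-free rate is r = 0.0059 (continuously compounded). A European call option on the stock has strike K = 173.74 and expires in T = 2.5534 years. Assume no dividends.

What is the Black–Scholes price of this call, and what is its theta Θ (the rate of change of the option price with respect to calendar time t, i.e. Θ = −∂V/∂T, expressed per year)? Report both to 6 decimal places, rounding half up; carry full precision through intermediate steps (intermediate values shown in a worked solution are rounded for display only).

σ√T = 0.5718·√2.5534 = 0.913700
d₁ = (ln(S/K) + (r+σ²/2)T) / (σ√T) = (ln(207.08/173.74) + (0.0059+0.5718²/2)·2.5534) / 0.913700 = (0.175545 + 0.432489) / 0.913700 = 0.665464
d₂ = d₁ − σ√T = 0.665464 − 0.913700 = -0.248236
e^{−rT} = e^{−0.0059·2.5534} = 0.985048
N(d₁) = 0.747123,  N(d₂) = 0.401976
Call price V = S·N(d₁) − K·e^{−rT}·N(d₂) = 154.714233 − 68.795030 = 85.919202
φ(d₁) = (1/√(2π))·e^{−d₁²/2} = 0.319704
Θ = −S·φ(d₁)·σ/(2√T) − r·K·e^{−rT}·N(d₂) = −11.845163 − 0.405891 = -12.251054

price = 85.919202
Θ = -12.251054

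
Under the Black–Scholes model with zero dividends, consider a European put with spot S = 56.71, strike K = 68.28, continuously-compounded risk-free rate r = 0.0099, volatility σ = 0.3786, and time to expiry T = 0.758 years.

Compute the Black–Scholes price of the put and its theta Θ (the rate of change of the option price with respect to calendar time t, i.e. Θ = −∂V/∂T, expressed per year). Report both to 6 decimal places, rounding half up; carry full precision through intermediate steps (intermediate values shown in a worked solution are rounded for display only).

σ√T = 0.3786·√0.758 = 0.329621
d₁ = (ln(S/K) + (r+σ²/2)T) / (σ√T) = (ln(56.71/68.28) + (0.0099+0.3786²/2)·0.758) / 0.329621 = (-0.185666 + 0.061829) / 0.329621 = -0.375695
d₂ = d₁ − σ√T = -0.375695 − 0.329621 = -0.705316
e^{−rT} = e^{−0.0099·0.758} = 0.992524
N(−d₁) = 0.646428,  N(−d₂) = 0.759693
Put price V = K·e^{−rT}·N(−d₂) − S·N(−d₁) = 51.484056 − 36.658941 = 14.825115
φ(d₁) = (1/√(2π))·e^{−d₁²/2} = 0.371758
Θ = −S·φ(d₁)·σ/(2√T) + r·K·e^{−rT}·N(−d₂) = −4.583910 + 0.509692 = -4.074218

price = 14.825115
Θ = -4.074218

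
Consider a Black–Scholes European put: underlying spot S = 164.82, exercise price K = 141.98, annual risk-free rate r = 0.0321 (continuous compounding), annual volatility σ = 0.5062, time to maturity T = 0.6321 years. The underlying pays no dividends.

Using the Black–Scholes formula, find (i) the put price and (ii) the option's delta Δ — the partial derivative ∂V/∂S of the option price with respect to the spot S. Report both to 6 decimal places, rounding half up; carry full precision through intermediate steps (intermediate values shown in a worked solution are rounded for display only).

σ√T = 0.5062·√0.6321 = 0.402453
d₁ = (ln(S/K) + (r+σ²/2)T) / (σ√T) = (ln(164.82/141.98) + (0.0321+0.5062²/2)·0.6321) / 0.402453 = (0.149168 + 0.101275) / 0.402453 = 0.622290
d₂ = d₁ − σ√T = 0.622290 − 0.402453 = 0.219837
e^{−rT} = e^{−0.0321·0.6321} = 0.979914
N(−d₁) = 0.266876,  N(−d₂) = 0.412999
Put price V = K·e^{−rT}·N(−d₂) − S·N(−d₁) = 57.459816 − 43.986445 = 13.473371
Δ = −N(−d₁) = -0.266876

price = 13.473371
Δ = -0.266876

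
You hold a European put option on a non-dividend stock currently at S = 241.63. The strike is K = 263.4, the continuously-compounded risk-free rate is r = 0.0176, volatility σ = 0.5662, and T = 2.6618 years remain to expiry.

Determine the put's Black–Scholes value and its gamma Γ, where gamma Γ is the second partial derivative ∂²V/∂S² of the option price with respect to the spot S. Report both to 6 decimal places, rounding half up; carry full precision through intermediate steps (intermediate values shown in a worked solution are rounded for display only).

σ√T = 0.5662·√2.6618 = 0.923757
d₁ = (ln(S/K) + (r+σ²/2)T) / (σ√T) = (ln(241.63/263.4) + (0.0176+0.5662²/2)·2.6618) / 0.923757 = (-0.086266 + 0.473511) / 0.923757 = 0.419206
d₂ = d₁ − σ√T = 0.419206 − 0.923757 = -0.504550
e^{−rT} = e^{−0.0176·2.6618} = 0.954233
N(−d₁) = 0.337533,  N(−d₂) = 0.693063
Put price V = K·e^{−rT}·N(−d₂) − S·N(−d₁) = 174.197757 − 81.558014 = 92.639743
φ(d₁) = (1/√(2π))·e^{−d₁²/2} = 0.365384
Γ = φ(d₁) / (S·σ·√T) = 0.001637

price = 92.639743
Γ = 0.001637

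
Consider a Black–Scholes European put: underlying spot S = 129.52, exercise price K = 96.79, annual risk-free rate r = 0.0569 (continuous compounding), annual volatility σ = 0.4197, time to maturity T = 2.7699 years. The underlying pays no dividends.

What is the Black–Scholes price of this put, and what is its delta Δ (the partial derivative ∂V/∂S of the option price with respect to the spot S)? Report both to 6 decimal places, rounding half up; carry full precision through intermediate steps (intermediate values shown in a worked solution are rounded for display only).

price = 10.994415
Δ = -0.160621

σ√T = 0.4197·√2.7699 = 0.698507
d₁ = (ln(S/K) + (r+σ²/2)T) / (σ√T) = (ln(129.52/96.79) + (0.0569+0.4197²/2)·2.7699) / 0.698507 = (0.291292 + 0.401564) / 0.698507 = 0.991908
d₂ = d₁ − σ√T = 0.991908 − 0.698507 = 0.293401
e^{−rT} = e^{−0.0569·2.7699} = 0.854185
N(−d₁) = 0.160621,  N(−d₂) = 0.384608
Put price V = K·e^{−rT}·N(−d₂) − S·N(−d₁) = 31.798066 − 20.803651 = 10.994415
Δ = −N(−d₁) = -0.160621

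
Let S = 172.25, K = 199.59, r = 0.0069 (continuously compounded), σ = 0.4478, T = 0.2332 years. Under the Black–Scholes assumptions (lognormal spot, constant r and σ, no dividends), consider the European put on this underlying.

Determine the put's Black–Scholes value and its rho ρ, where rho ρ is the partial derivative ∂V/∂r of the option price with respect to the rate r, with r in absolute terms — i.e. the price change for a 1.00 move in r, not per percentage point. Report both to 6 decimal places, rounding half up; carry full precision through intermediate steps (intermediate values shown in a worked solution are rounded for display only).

price = 32.982029
ρ = -36.379791

σ√T = 0.4478·√0.2332 = 0.216246
d₁ = (ln(S/K) + (r+σ²/2)T) / (σ√T) = (ln(172.25/199.59) + (0.0069+0.4478²/2)·0.2332) / 0.216246 = (-0.147318 + 0.024990) / 0.216246 = -0.565689
d₂ = d₁ − σ√T = -0.565689 − 0.216246 = -0.781935
e^{−rT} = e^{−0.0069·0.2332} = 0.998392
N(−d₁) = 0.714197,  N(−d₂) = 0.782874
Put price V = K·e^{−rT}·N(−d₂) − S·N(−d₁) = 156.002534 − 123.020505 = 32.982029
ρ = −K·T·e^{−rT}·N(−d₂) = -36.379791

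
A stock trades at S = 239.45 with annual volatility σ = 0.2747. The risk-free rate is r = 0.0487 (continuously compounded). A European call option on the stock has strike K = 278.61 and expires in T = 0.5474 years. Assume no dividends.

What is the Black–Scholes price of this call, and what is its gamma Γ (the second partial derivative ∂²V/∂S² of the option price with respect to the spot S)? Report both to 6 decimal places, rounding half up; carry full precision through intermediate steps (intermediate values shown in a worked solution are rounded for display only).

price = 8.514762
Γ = 0.007189

σ√T = 0.2747·√0.5474 = 0.203241
d₁ = (ln(S/K) + (r+σ²/2)T) / (σ√T) = (ln(239.45/278.61) + (0.0487+0.2747²/2)·0.5474) / 0.203241 = (-0.151468 + 0.047312) / 0.203241 = -0.512478
d₂ = d₁ − σ√T = -0.512478 − 0.203241 = -0.715719
e^{−rT} = e^{−0.0487·0.5474} = 0.973694
N(d₁) = 0.304158,  N(d₂) = 0.237082
Call price V = S·N(d₁) − K·e^{−rT}·N(d₂) = 72.830676 − 64.315914 = 8.514762
φ(d₁) = (1/√(2π))·e^{−d₁²/2} = 0.349848
Γ = φ(d₁) / (S·σ·√T) = 0.007189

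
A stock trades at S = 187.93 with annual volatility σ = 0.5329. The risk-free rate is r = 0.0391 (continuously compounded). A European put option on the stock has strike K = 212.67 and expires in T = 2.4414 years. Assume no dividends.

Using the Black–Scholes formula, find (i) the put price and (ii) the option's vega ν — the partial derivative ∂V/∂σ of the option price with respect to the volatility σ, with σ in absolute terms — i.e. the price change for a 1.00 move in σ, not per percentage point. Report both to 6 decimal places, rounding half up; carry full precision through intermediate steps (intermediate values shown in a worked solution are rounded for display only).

price = 64.259563
ν = 108.884224

σ√T = 0.5329·√2.4414 = 0.832655
d₁ = (ln(S/K) + (r+σ²/2)T) / (σ√T) = (ln(187.93/212.67) + (0.0391+0.5329²/2)·2.4414) / 0.832655 = (-0.123672 + 0.442116) / 0.832655 = 0.382444
d₂ = d₁ − σ√T = 0.382444 − 0.832655 = -0.450211
e^{−rT} = e^{−0.0391·2.4414} = 0.908956
N(−d₁) = 0.351066,  N(−d₂) = 0.673721
Put price V = K·e^{−rT}·N(−d₂) − S·N(−d₁) = 130.235405 − 65.975841 = 64.259563
φ(d₁) = (1/√(2π))·e^{−d₁²/2} = 0.370808
ν = S·φ(d₁)·√T = 108.884224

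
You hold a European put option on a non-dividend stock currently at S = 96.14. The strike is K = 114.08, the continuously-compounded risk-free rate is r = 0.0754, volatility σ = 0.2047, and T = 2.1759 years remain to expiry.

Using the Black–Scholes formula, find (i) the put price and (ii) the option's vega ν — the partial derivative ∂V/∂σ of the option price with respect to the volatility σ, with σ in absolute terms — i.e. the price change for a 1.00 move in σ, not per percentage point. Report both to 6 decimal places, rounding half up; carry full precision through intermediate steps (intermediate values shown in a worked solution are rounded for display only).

price = 11.920322
ν = 56.116840

σ√T = 0.2047·√2.1759 = 0.301952
d₁ = (ln(S/K) + (r+σ²/2)T) / (σ√T) = (ln(96.14/114.08) + (0.0754+0.2047²/2)·2.1759) / 0.301952 = (-0.171094 + 0.209650) / 0.301952 = 0.127689
d₂ = d₁ − σ√T = 0.127689 − 0.301952 = -0.174263
e^{−rT} = e^{−0.0754·2.1759} = 0.848689
N(−d₁) = 0.449198,  N(−d₂) = 0.569171
Put price V = K·e^{−rT}·N(−d₂) − S·N(−d₁) = 55.106193 − 43.185871 = 11.920322
φ(d₁) = (1/√(2π))·e^{−d₁²/2} = 0.395703
ν = S·φ(d₁)·√T = 56.116840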